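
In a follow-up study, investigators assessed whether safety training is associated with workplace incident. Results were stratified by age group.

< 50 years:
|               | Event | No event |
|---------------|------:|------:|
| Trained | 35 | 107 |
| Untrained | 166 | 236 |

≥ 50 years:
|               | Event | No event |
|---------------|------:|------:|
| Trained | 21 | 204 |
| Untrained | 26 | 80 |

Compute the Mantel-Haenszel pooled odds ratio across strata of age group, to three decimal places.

0.416

OR_MH = Σ(aᵢdᵢ/nᵢ) / Σ(bᵢcᵢ/nᵢ), where nᵢ is the stratum total.
Stratum 1 (< 50 years): n = 544; a·d/n = 35·236/544 = 15.1838; b·c/n = 107·166/544 = 32.6507
Stratum 2 (≥ 50 years): n = 331; a·d/n = 21·80/331 = 5.0755; b·c/n = 204·26/331 = 16.0242
OR_MH = (15.1838 + 5.0755) / (32.6507 + 16.0242) = 20.2594 / 48.6749 = 0.41622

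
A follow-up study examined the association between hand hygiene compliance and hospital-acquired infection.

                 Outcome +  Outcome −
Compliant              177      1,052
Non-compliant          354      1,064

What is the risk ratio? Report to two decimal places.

0.58

Cells: a = 177, b = 1052, c = 354, d = 1064.
Risk in exposed = 177/1229 = 0.14402; risk in unexposed = 354/1418 = 0.24965.
RR = 0.14402 / 0.24965 = 0.57689
The risk is 42% lower among the exposed than among the unexposed.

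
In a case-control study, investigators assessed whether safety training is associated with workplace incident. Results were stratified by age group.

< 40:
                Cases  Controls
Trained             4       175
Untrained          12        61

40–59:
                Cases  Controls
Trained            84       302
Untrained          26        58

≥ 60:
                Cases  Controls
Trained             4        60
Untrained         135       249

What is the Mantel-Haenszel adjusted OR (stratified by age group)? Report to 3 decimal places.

OR_MH = Σ(aᵢdᵢ/nᵢ) / Σ(bᵢcᵢ/nᵢ), where nᵢ is the stratum total.
Stratum 1 (< 40): n = 252; a·d/n = 4·61/252 = 0.9683; b·c/n = 175·12/252 = 8.3333
Stratum 2 (40–59): n = 470; a·d/n = 84·58/470 = 10.3660; b·c/n = 302·26/470 = 16.7064
Stratum 3 (≥ 60): n = 448; a·d/n = 4·249/448 = 2.2232; b·c/n = 60·135/448 = 18.0804
OR_MH = (0.9683 + 10.3660 + 2.2232) / (8.3333 + 16.7064 + 18.0804) = 13.5574 / 43.1201 = 0.31441

0.314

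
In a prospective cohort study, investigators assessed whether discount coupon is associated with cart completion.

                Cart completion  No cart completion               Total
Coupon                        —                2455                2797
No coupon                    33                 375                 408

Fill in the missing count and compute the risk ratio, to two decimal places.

The missing cell is in the exposed row: 2797 − 2455 = 342.
So a = 342, b = 2455, c = 33, d = 375.
RR = [a/(a+b)] / [c/(c+d)] = (342/2797) / (33/408) = 0.12227/0.08088 = 1.51175

1.51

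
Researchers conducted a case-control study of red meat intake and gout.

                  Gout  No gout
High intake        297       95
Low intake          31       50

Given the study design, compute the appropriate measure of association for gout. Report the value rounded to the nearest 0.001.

5.042

Cells: a = 297, b = 95, c = 31, d = 50.
This is a case-control study: participants were sampled on outcome status, so risks in the source population cannot be estimated directly — relative risk is not valid here. The odds ratio is the appropriate measure.
OR = (a·d)/(b·c) = (297 × 50) / (95 × 31) = 14850 / 2945 = 5.04244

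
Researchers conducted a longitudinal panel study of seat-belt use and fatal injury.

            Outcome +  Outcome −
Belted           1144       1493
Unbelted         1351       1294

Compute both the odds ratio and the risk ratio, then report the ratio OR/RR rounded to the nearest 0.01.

Cells: a = 1144, b = 1493, c = 1351, d = 1294.
OR = (1144·1294)/(1493·1351) = 1480336/2017043 = 0.73391
Risk in exposed = 1144/2637 = 0.43383; risk in unexposed = 1351/2645 = 0.51078; RR = 0.84935
OR/RR = 0.73391 / 0.84935 = 0.86409
The outcome is not rare, so the OR lies further from 1 than the RR.

0.86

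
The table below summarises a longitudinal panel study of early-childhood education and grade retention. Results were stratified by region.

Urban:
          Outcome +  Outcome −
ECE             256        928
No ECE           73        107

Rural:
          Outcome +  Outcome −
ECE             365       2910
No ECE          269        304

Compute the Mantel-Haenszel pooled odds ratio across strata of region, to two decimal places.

OR_MH = Σ(aᵢdᵢ/nᵢ) / Σ(bᵢcᵢ/nᵢ), where nᵢ is the stratum total.
Stratum 1 (Urban): n = 1364; a·d/n = 256·107/1364 = 20.0821; b·c/n = 928·73/1364 = 49.6657
Stratum 2 (Rural): n = 3848; a·d/n = 365·304/3848 = 28.8358; b·c/n = 2910·269/3848 = 203.4278
OR_MH = (20.0821 + 28.8358) / (49.6657 + 203.4278) = 48.9179 / 253.0934 = 0.19328

0.19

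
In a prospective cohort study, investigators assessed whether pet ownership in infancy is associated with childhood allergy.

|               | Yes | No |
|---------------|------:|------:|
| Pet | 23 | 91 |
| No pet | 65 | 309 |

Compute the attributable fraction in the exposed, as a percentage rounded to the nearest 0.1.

13.9

Cells: a = 23, b = 91, c = 65, d = 309.
Risk in exposed = 23/114 = 0.20175; risk in unexposed = 65/374 = 0.17380.
RR = 0.20175/0.17380 = 1.16086
AR% = (RR − 1)/RR × 100 = (1.16086 − 1)/1.16086 × 100 = 13.8572%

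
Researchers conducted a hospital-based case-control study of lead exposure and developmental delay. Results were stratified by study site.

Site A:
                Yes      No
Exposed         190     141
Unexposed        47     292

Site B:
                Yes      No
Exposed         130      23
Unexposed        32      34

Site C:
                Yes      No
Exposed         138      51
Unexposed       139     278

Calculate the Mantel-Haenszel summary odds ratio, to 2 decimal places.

OR_MH = Σ(aᵢdᵢ/nᵢ) / Σ(bᵢcᵢ/nᵢ), where nᵢ is the stratum total.
Stratum 1 (Site A): n = 670; a·d/n = 190·292/670 = 82.8060; b·c/n = 141·47/670 = 9.8910
Stratum 2 (Site B): n = 219; a·d/n = 130·34/219 = 20.1826; b·c/n = 23·32/219 = 3.3607
Stratum 3 (Site C): n = 606; a·d/n = 138·278/606 = 63.3069; b·c/n = 51·139/606 = 11.6980
OR_MH = (82.8060 + 20.1826 + 63.3069) / (9.8910 + 3.3607 + 11.6980) = 166.2955 / 24.9498 = 6.66521

6.67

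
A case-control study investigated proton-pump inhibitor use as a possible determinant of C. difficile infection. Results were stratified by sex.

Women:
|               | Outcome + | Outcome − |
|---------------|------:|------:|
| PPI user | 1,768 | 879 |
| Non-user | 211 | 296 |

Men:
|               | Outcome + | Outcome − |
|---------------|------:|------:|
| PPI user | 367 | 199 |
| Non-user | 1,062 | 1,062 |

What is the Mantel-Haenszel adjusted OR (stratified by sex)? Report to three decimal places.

2.263

OR_MH = Σ(aᵢdᵢ/nᵢ) / Σ(bᵢcᵢ/nᵢ), where nᵢ is the stratum total.
Stratum 1 (Women): n = 3154; a·d/n = 1768·296/3154 = 165.9252; b·c/n = 879·211/3154 = 58.8044
Stratum 2 (Men): n = 2690; a·d/n = 367·1062/2690 = 144.8900; b·c/n = 199·1062/2690 = 78.5643
OR_MH = (165.9252 + 144.8900) / (58.8044 + 78.5643) = 310.8151 / 137.3687 = 2.26263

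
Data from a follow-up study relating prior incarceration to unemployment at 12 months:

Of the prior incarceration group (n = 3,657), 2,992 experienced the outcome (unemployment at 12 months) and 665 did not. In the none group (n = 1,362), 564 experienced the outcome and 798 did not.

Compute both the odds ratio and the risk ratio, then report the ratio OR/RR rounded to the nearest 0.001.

From the description: a = 2992, b = 665, c = 564, d = 798.
OR = (2992·798)/(665·564) = 2387616/375060 = 6.36596
Risk in exposed = 2992/3657 = 0.81816; risk in unexposed = 564/1362 = 0.41410; RR = 1.97576
OR/RR = 6.36596 / 1.97576 = 3.22203
The outcome is not rare, so the OR lies further from 1 than the RR.

3.222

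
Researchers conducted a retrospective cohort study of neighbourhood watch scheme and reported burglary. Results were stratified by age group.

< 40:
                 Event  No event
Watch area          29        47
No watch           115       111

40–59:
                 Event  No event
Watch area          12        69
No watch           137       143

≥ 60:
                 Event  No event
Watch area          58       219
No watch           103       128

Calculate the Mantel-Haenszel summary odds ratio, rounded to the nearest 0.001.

OR_MH = Σ(aᵢdᵢ/nᵢ) / Σ(bᵢcᵢ/nᵢ), where nᵢ is the stratum total.
Stratum 1 (< 40): n = 302; a·d/n = 29·111/302 = 10.6589; b·c/n = 47·115/302 = 17.8974
Stratum 2 (40–59): n = 361; a·d/n = 12·143/361 = 4.7535; b·c/n = 69·137/361 = 26.1856
Stratum 3 (≥ 60): n = 508; a·d/n = 58·128/508 = 14.6142; b·c/n = 219·103/508 = 44.4035
OR_MH = (10.6589 + 4.7535 + 14.6142) / (17.8974 + 26.1856 + 44.4035) = 30.0266 / 88.4865 = 0.33934

0.339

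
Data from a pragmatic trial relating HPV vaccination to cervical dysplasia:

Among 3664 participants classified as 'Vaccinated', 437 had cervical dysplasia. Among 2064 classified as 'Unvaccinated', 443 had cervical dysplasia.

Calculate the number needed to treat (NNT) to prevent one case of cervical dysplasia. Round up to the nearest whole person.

11

Risk in treated group = 437/3664 = 0.11927; risk in control = 443/2064 = 0.21463.
Absolute risk reduction = 0.21463 − 0.11927 = 0.09536
NNT = 1 / ARR = 1 / 0.09536 = 10.486 → round up → 11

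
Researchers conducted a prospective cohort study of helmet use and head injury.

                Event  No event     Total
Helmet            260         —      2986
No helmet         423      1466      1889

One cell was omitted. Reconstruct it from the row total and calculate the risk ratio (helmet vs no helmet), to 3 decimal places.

0.389

The missing cell is in the exposed row: 2986 − 260 = 2726.
So a = 260, b = 2726, c = 423, d = 1466.
RR = [a/(a+b)] / [c/(c+d)] = (260/2986) / (423/1889) = 0.08707/0.22393 = 0.38884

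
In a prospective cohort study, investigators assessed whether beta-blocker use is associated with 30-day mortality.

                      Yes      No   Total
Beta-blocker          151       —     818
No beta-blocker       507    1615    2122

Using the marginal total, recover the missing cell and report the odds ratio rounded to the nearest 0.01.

0.72

The missing cell is in the exposed row: 818 − 151 = 667.
So a = 151, b = 667, c = 507, d = 1615.
OR = (a·d)/(b·c) = (151 × 1615) / (667 × 507) = 243865 / 338169 = 0.72113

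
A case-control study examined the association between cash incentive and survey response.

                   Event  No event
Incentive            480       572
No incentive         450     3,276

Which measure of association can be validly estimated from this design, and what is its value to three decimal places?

Cells: a = 480, b = 572, c = 450, d = 3276.
This is a case-control study: participants were sampled on outcome status, so risks in the source population cannot be estimated directly — relative risk is not valid here. The odds ratio is the appropriate measure.
OR = (a·d)/(b·c) = (480 × 3276) / (572 × 450) = 1572480 / 257400 = 6.10909

6.109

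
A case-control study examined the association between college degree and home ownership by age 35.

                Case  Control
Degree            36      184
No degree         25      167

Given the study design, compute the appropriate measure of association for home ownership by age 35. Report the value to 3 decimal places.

1.307

Cells: a = 36, b = 184, c = 25, d = 167.
This is a case-control study: participants were sampled on outcome status, so risks in the source population cannot be estimated directly — relative risk is not valid here. The odds ratio is the appropriate measure.
OR = (a·d)/(b·c) = (36 × 167) / (184 × 25) = 6012 / 4600 = 1.30696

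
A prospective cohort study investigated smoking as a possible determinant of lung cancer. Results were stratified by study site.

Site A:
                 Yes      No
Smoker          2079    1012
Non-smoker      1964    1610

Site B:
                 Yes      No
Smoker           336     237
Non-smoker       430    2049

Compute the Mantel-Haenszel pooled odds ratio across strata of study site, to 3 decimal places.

2.195

OR_MH = Σ(aᵢdᵢ/nᵢ) / Σ(bᵢcᵢ/nᵢ), where nᵢ is the stratum total.
Stratum 1 (Site A): n = 6665; a·d/n = 2079·1610/6665 = 502.2041; b·c/n = 1012·1964/6665 = 298.2098
Stratum 2 (Site B): n = 3052; a·d/n = 336·2049/3052 = 225.5780; b·c/n = 237·430/3052 = 33.3912
OR_MH = (502.2041 + 225.5780) / (298.2098 + 33.3912) = 727.7820 / 331.6010 = 2.19475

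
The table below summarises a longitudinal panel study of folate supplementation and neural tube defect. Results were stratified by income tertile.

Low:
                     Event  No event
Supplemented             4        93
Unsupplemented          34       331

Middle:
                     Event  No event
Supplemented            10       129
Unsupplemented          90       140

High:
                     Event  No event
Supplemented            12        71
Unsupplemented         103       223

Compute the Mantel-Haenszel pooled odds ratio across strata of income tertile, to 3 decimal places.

0.235

OR_MH = Σ(aᵢdᵢ/nᵢ) / Σ(bᵢcᵢ/nᵢ), where nᵢ is the stratum total.
Stratum 1 (Low): n = 462; a·d/n = 4·331/462 = 2.8658; b·c/n = 93·34/462 = 6.8442
Stratum 2 (Middle): n = 369; a·d/n = 10·140/369 = 3.7940; b·c/n = 129·90/369 = 31.4634
Stratum 3 (High): n = 409; a·d/n = 12·223/409 = 6.5428; b·c/n = 71·103/409 = 17.8802
OR_MH = (2.8658 + 3.7940 + 6.5428) / (6.8442 + 31.4634 + 17.8802) = 13.2026 / 56.1878 = 0.23497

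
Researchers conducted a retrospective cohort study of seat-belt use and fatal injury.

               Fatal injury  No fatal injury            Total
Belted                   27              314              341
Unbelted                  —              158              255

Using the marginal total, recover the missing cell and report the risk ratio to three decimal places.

The missing cell is in the unexposed row: 255 − 158 = 97.
So a = 27, b = 314, c = 97, d = 158.
RR = [a/(a+b)] / [c/(c+d)] = (27/341) / (97/255) = 0.07918/0.38039 = 0.20815

0.208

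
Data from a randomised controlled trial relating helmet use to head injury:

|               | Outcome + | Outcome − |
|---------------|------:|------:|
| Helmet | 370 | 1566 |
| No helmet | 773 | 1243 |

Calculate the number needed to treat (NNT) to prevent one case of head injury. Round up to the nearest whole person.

6

Risk in treated group = 370/1936 = 0.19112; risk in control = 773/2016 = 0.38343.
Absolute risk reduction = 0.38343 − 0.19112 = 0.19232
NNT = 1 / ARR = 1 / 0.19232 = 5.200 → round up → 6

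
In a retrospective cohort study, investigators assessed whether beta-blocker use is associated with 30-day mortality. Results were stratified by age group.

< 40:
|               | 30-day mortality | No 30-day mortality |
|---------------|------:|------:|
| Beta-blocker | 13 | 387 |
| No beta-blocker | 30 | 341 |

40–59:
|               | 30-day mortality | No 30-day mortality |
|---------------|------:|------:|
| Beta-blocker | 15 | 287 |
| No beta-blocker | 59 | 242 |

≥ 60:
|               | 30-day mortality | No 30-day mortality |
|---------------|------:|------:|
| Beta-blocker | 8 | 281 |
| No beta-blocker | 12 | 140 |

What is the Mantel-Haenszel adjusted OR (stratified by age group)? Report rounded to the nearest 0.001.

OR_MH = Σ(aᵢdᵢ/nᵢ) / Σ(bᵢcᵢ/nᵢ), where nᵢ is the stratum total.
Stratum 1 (< 40): n = 771; a·d/n = 13·341/771 = 5.7497; b·c/n = 387·30/771 = 15.0584
Stratum 2 (40–59): n = 603; a·d/n = 15·242/603 = 6.0199; b·c/n = 287·59/603 = 28.0813
Stratum 3 (≥ 60): n = 441; a·d/n = 8·140/441 = 2.5397; b·c/n = 281·12/441 = 7.6463
OR_MH = (5.7497 + 6.0199 + 2.5397) / (15.0584 + 28.0813 + 7.6463) = 14.3093 / 50.7859 = 0.28176

0.282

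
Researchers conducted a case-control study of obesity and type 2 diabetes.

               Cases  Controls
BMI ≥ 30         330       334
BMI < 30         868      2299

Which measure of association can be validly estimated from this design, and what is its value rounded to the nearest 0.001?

Cells: a = 330, b = 334, c = 868, d = 2299.
This is a case-control study: participants were sampled on outcome status, so risks in the source population cannot be estimated directly — relative risk is not valid here. The odds ratio is the appropriate measure.
OR = (a·d)/(b·c) = (330 × 2299) / (334 × 868) = 758670 / 289912 = 2.61690

2.617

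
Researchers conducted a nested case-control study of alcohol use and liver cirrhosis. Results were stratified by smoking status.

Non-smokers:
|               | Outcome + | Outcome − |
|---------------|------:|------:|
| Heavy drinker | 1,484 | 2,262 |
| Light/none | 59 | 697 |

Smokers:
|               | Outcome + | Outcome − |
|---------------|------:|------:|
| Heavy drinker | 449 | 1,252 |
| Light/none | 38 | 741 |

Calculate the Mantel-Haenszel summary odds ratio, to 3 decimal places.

7.453

OR_MH = Σ(aᵢdᵢ/nᵢ) / Σ(bᵢcᵢ/nᵢ), where nᵢ is the stratum total.
Stratum 1 (Non-smokers): n = 4502; a·d/n = 1484·697/4502 = 229.7530; b·c/n = 2262·59/4502 = 29.6442
Stratum 2 (Smokers): n = 2480; a·d/n = 449·741/2480 = 134.1569; b·c/n = 1252·38/2480 = 19.1839
OR_MH = (229.7530 + 134.1569) / (29.6442 + 19.1839) = 363.9099 / 48.8280 = 7.45289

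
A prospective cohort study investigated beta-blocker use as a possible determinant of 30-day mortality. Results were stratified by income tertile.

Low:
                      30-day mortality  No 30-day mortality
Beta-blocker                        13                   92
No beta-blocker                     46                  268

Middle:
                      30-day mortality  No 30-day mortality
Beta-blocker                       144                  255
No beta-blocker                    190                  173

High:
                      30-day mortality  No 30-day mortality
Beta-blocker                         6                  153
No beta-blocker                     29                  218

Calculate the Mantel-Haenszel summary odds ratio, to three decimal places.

0.523

OR_MH = Σ(aᵢdᵢ/nᵢ) / Σ(bᵢcᵢ/nᵢ), where nᵢ is the stratum total.
Stratum 1 (Low): n = 419; a·d/n = 13·268/419 = 8.3150; b·c/n = 92·46/419 = 10.1002
Stratum 2 (Middle): n = 762; a·d/n = 144·173/762 = 32.6929; b·c/n = 255·190/762 = 63.5827
Stratum 3 (High): n = 406; a·d/n = 6·218/406 = 3.2217; b·c/n = 153·29/406 = 10.9286
OR_MH = (8.3150 + 32.6929 + 3.2217) / (10.1002 + 63.5827 + 10.9286) = 44.2296 / 84.6115 = 0.52274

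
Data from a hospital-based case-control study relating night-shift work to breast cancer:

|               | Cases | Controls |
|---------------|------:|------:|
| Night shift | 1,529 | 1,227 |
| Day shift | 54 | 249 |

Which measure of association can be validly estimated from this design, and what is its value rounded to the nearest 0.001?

Cells: a = 1529, b = 1227, c = 54, d = 249.
This is a hospital-based case-control study: participants were sampled on outcome status, so risks in the source population cannot be estimated directly — relative risk is not valid here. The odds ratio is the appropriate measure.
OR = (a·d)/(b·c) = (1529 × 249) / (1227 × 54) = 380721 / 66258 = 5.74604

5.746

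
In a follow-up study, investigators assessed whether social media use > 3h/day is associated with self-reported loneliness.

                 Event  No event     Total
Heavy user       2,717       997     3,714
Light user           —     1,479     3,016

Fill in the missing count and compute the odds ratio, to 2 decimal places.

The missing cell is in the unexposed row: 3016 − 1479 = 1537.
So a = 2717, b = 997, c = 1537, d = 1479.
OR = (a·d)/(b·c) = (2717 × 1479) / (997 × 1537) = 4018443 / 1532389 = 2.62234

2.62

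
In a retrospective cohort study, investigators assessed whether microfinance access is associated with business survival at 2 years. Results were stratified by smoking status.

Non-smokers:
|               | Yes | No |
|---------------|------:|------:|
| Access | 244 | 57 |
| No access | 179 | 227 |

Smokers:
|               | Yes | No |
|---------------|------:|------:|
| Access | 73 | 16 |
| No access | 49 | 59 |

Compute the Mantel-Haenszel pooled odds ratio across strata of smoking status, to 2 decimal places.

OR_MH = Σ(aᵢdᵢ/nᵢ) / Σ(bᵢcᵢ/nᵢ), where nᵢ is the stratum total.
Stratum 1 (Non-smokers): n = 707; a·d/n = 244·227/707 = 78.3423; b·c/n = 57·179/707 = 14.4314
Stratum 2 (Smokers): n = 197; a·d/n = 73·59/197 = 21.8629; b·c/n = 16·49/197 = 3.9797
OR_MH = (78.3423 + 21.8629) / (14.4314 + 3.9797) = 100.2052 / 18.4111 = 5.44265

5.44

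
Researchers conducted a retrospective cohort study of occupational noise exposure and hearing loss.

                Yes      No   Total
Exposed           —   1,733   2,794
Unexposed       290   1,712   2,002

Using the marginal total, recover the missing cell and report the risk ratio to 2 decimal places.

The missing cell is in the exposed row: 2794 − 1733 = 1061.
So a = 1061, b = 1733, c = 290, d = 1712.
RR = [a/(a+b)] / [c/(c+d)] = (1061/2794) / (290/2002) = 0.37974/0.14486 = 2.62153

2.62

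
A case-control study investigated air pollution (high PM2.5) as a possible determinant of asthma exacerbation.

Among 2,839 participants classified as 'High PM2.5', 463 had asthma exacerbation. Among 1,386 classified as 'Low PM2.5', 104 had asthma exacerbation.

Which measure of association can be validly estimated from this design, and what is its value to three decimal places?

From the description: a = 463, b = 2376, c = 104, d = 1282.
This is a case-control study: participants were sampled on outcome status, so risks in the source population cannot be estimated directly — relative risk is not valid here. The odds ratio is the appropriate measure.
OR = (a·d)/(b·c) = (463 × 1282) / (2376 × 104) = 593566 / 247104 = 2.40209

2.402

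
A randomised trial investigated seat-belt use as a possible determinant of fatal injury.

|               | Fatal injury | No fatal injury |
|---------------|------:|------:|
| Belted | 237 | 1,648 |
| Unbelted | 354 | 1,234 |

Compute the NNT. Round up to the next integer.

11

Risk in treated group = 237/1885 = 0.12573; risk in control = 354/1588 = 0.22292.
Absolute risk reduction = 0.22292 − 0.12573 = 0.09719
NNT = 1 / ARR = 1 / 0.09719 = 10.289 → round up → 11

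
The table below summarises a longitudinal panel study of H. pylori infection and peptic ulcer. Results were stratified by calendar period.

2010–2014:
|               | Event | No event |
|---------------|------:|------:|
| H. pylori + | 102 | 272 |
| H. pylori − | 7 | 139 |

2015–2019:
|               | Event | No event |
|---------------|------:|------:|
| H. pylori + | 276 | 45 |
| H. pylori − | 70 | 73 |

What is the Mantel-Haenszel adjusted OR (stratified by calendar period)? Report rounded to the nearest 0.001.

6.764

OR_MH = Σ(aᵢdᵢ/nᵢ) / Σ(bᵢcᵢ/nᵢ), where nᵢ is the stratum total.
Stratum 1 (2010–2014): n = 520; a·d/n = 102·139/520 = 27.2654; b·c/n = 272·7/520 = 3.6615
Stratum 2 (2015–2019): n = 464; a·d/n = 276·73/464 = 43.4224; b·c/n = 45·70/464 = 6.7888
OR_MH = (27.2654 + 43.4224) / (3.6615 + 6.7888) = 70.6878 / 10.4503 = 6.76417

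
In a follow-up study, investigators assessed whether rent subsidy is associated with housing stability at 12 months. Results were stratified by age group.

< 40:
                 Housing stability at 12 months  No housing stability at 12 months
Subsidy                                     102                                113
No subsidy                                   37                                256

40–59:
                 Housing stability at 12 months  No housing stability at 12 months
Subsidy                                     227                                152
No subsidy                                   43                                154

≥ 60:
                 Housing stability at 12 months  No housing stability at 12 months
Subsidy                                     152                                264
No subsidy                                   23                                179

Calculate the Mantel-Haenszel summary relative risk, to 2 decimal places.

3.13

RR_MH = Σ(aᵢ·n₀ᵢ/nᵢ) / Σ(cᵢ·n₁ᵢ/nᵢ), with n₁ᵢ = aᵢ+bᵢ (exposed), n₀ᵢ = cᵢ+dᵢ (unexposed), nᵢ = n₁ᵢ+n₀ᵢ.
Stratum 1 (< 40): n₁ = 215, n₀ = 293, n = 508; a·n₀/n = 102·293/508 = 58.8307; c·n₁/n = 37·215/508 = 15.6594
Stratum 2 (40–59): n₁ = 379, n₀ = 197, n = 576; a·n₀/n = 227·197/576 = 77.6372; c·n₁/n = 43·379/576 = 28.2934
Stratum 3 (≥ 60): n₁ = 416, n₀ = 202, n = 618; a·n₀/n = 152·202/618 = 49.6828; c·n₁/n = 23·416/618 = 15.4822
RR_MH = (58.8307 + 77.6372 + 49.6828) / (15.6594 + 28.2934 + 15.4822) = 186.1507 / 59.4351 = 3.13200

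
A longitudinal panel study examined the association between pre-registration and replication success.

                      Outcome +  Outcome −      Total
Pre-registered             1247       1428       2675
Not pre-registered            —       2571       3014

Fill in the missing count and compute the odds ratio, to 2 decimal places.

5.07

The missing cell is in the unexposed row: 3014 − 2571 = 443.
So a = 1247, b = 1428, c = 443, d = 2571.
OR = (a·d)/(b·c) = (1247 × 2571) / (1428 × 443) = 3206037 / 632604 = 5.06800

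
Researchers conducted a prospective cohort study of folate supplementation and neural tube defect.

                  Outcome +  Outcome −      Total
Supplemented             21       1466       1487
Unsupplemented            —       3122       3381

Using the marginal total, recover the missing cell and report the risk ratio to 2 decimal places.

The missing cell is in the unexposed row: 3381 − 3122 = 259.
So a = 21, b = 1466, c = 259, d = 3122.
RR = [a/(a+b)] / [c/(c+d)] = (21/1487) / (259/3381) = 0.01412/0.07660 = 0.18435

0.18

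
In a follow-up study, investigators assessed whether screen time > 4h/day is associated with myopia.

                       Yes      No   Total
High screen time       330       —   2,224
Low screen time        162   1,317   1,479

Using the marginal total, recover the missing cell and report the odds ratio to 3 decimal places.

The missing cell is in the exposed row: 2224 − 330 = 1894.
So a = 330, b = 1894, c = 162, d = 1317.
OR = (a·d)/(b·c) = (330 × 1317) / (1894 × 162) = 434610 / 306828 = 1.41646

1.416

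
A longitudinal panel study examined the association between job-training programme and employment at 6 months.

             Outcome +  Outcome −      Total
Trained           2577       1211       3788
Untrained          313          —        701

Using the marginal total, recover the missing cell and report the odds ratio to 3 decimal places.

2.638

The missing cell is in the unexposed row: 701 − 313 = 388.
So a = 2577, b = 1211, c = 313, d = 388.
OR = (a·d)/(b·c) = (2577 × 388) / (1211 × 313) = 999876 / 379043 = 2.63790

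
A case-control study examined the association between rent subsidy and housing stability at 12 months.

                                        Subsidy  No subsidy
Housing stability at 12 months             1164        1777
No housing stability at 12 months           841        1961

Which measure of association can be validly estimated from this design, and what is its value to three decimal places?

1.527

Reading the table with exposure as columns: a = 1164 (Subsidy, case), b = 841 (Subsidy, non-case), c = 1777 (No subsidy, case), d = 1961.
This is a case-control study: participants were sampled on outcome status, so risks in the source population cannot be estimated directly — relative risk is not valid here. The odds ratio is the appropriate measure.
OR = (a·d)/(b·c) = (1164 × 1961) / (841 × 1777) = 2282604 / 1494457 = 1.52738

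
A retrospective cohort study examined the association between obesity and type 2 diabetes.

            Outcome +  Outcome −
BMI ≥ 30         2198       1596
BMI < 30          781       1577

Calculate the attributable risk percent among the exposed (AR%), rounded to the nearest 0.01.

42.83

Cells: a = 2198, b = 1596, c = 781, d = 1577.
Risk in exposed = 2198/3794 = 0.57934; risk in unexposed = 781/2358 = 0.33121.
RR = 0.57934/0.33121 = 1.74913
AR% = (RR − 1)/RR × 100 = (1.74913 − 1)/1.74913 × 100 = 42.8289%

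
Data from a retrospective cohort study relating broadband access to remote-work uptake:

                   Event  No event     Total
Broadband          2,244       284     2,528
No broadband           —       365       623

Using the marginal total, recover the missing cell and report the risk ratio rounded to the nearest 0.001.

The missing cell is in the unexposed row: 623 − 365 = 258.
So a = 2244, b = 284, c = 258, d = 365.
RR = [a/(a+b)] / [c/(c+d)] = (2244/2528) / (258/623) = 0.88766/0.41413 = 2.14345

2.143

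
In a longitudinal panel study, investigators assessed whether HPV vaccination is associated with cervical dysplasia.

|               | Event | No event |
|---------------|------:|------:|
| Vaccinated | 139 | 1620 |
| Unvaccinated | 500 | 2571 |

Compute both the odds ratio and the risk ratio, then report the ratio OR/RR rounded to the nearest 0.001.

Cells: a = 139, b = 1620, c = 500, d = 2571.
OR = (139·2571)/(1620·500) = 357369/810000 = 0.44120
Risk in exposed = 139/1759 = 0.07902; risk in unexposed = 500/3071 = 0.16281; RR = 0.48535
OR/RR = 0.44120 / 0.48535 = 0.90902
The outcome is not rare, so the OR lies further from 1 than the RR.

0.909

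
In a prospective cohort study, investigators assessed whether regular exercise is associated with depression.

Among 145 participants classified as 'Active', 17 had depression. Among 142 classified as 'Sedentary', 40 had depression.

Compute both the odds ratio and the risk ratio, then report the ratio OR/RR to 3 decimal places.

From the description: a = 17, b = 128, c = 40, d = 102.
OR = (17·102)/(128·40) = 1734/5120 = 0.33867
Risk in exposed = 17/145 = 0.11724; risk in unexposed = 40/142 = 0.28169; RR = 0.41621
OR/RR = 0.33867 / 0.41621 = 0.81371
The outcome is not rare, so the OR lies further from 1 than the RR.

0.814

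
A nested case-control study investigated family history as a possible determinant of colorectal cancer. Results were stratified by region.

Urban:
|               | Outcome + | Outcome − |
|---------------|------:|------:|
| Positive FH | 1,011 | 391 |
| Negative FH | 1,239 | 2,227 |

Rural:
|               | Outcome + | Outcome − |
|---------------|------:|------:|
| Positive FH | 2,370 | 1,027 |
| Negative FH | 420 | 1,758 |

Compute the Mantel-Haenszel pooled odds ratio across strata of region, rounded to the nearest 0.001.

6.840

OR_MH = Σ(aᵢdᵢ/nᵢ) / Σ(bᵢcᵢ/nᵢ), where nᵢ is the stratum total.
Stratum 1 (Urban): n = 4868; a·d/n = 1011·2227/4868 = 462.5097; b·c/n = 391·1239/4868 = 99.5171
Stratum 2 (Rural): n = 5575; a·d/n = 2370·1758/5575 = 747.3471; b·c/n = 1027·420/5575 = 77.3704
OR_MH = (462.5097 + 747.3471) / (99.5171 + 77.3704) = 1209.8567 / 176.8875 = 6.83970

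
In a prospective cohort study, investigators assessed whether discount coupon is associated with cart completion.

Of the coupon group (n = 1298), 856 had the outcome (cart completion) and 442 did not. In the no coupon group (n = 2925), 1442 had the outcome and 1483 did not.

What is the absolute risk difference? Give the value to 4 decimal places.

0.1665

From the description: a = 856, b = 442, c = 1442, d = 1483.
Risk in exposed = 856/1298 = 0.659476; risk in unexposed = 1442/2925 = 0.492991.
Risk difference = 0.659476 − 0.492991 = 0.166485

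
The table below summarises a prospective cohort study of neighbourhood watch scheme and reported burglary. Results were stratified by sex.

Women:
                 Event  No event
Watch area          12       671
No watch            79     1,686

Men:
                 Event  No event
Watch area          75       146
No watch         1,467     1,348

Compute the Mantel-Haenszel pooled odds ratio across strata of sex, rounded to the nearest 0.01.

0.45

OR_MH = Σ(aᵢdᵢ/nᵢ) / Σ(bᵢcᵢ/nᵢ), where nᵢ is the stratum total.
Stratum 1 (Women): n = 2448; a·d/n = 12·1686/2448 = 8.2647; b·c/n = 671·79/2448 = 21.6540
Stratum 2 (Men): n = 3036; a·d/n = 75·1348/3036 = 33.3004; b·c/n = 146·1467/3036 = 70.5474
OR_MH = (8.2647 + 33.3004) / (21.6540 + 70.5474) = 41.5651 / 92.2014 = 0.45081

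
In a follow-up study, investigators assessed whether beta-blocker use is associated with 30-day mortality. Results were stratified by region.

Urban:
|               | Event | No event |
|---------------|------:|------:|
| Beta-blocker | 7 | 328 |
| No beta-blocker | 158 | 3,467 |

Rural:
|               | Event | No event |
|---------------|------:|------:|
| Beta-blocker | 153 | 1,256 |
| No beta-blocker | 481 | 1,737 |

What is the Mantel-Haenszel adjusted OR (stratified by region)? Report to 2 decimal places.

0.44

OR_MH = Σ(aᵢdᵢ/nᵢ) / Σ(bᵢcᵢ/nᵢ), where nᵢ is the stratum total.
Stratum 1 (Urban): n = 3960; a·d/n = 7·3467/3960 = 6.1285; b·c/n = 328·158/3960 = 13.0869
Stratum 2 (Rural): n = 3627; a·d/n = 153·1737/3627 = 73.2730; b·c/n = 1256·481/3627 = 166.5663
OR_MH = (6.1285 + 73.2730) / (13.0869 + 166.5663) = 79.4015 / 179.6532 = 0.44197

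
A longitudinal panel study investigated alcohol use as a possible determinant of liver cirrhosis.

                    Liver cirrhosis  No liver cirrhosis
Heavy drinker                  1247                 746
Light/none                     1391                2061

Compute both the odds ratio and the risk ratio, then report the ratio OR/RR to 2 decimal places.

1.60

Cells: a = 1247, b = 746, c = 1391, d = 2061.
OR = (1247·2061)/(746·1391) = 2570067/1037686 = 2.47673
Risk in exposed = 1247/1993 = 0.62569; risk in unexposed = 1391/3452 = 0.40295; RR = 1.55275
OR/RR = 2.47673 / 1.55275 = 1.59506
The outcome is not rare, so the OR lies further from 1 than the RR.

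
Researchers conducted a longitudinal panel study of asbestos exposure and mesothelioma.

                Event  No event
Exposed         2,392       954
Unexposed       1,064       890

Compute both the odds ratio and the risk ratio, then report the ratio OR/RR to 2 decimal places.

Cells: a = 2392, b = 954, c = 1064, d = 890.
OR = (2392·890)/(954·1064) = 2128880/1015056 = 2.09730
Risk in exposed = 2392/3346 = 0.71488; risk in unexposed = 1064/1954 = 0.54452; RR = 1.31286
OR/RR = 2.09730 / 1.31286 = 1.59751
The outcome is not rare, so the OR lies further from 1 than the RR.

1.60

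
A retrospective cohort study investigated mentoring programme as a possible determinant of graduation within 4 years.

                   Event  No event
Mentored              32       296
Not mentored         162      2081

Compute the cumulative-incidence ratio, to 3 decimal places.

1.351

Cells: a = 32, b = 296, c = 162, d = 2081.
Risk in exposed = 32/328 = 0.09756; risk in unexposed = 162/2243 = 0.07222.
RR = 0.09756 / 0.07222 = 1.35080
The risk among the exposed is 1.35 times that among the unexposed.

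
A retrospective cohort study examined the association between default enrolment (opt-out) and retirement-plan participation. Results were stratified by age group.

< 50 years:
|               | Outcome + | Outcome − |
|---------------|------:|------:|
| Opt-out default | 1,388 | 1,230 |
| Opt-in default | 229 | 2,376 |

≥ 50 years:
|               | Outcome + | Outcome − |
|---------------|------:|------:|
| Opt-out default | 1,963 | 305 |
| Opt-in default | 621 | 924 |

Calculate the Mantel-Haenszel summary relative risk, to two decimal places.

RR_MH = Σ(aᵢ·n₀ᵢ/nᵢ) / Σ(cᵢ·n₁ᵢ/nᵢ), with n₁ᵢ = aᵢ+bᵢ (exposed), n₀ᵢ = cᵢ+dᵢ (unexposed), nᵢ = n₁ᵢ+n₀ᵢ.
Stratum 1 (< 50 years): n₁ = 2618, n₀ = 2605, n = 5223; a·n₀/n = 1388·2605/5223 = 692.2726; c·n₁/n = 229·2618/5223 = 114.7850
Stratum 2 (≥ 50 years): n₁ = 2268, n₀ = 1545, n = 3813; a·n₀/n = 1963·1545/3813 = 795.3934; c·n₁/n = 621·2268/3813 = 369.3753
RR_MH = (692.2726 + 795.3934) / (114.7850 + 369.3753) = 1487.6660 / 484.1603 = 3.07267

3.07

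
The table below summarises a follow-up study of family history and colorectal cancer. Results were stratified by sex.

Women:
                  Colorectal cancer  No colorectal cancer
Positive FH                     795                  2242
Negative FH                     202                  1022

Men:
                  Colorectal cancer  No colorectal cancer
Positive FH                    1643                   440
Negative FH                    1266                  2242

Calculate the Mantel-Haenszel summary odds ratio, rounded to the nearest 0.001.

OR_MH = Σ(aᵢdᵢ/nᵢ) / Σ(bᵢcᵢ/nᵢ), where nᵢ is the stratum total.
Stratum 1 (Women): n = 4261; a·d/n = 795·1022/4261 = 190.6806; b·c/n = 2242·202/4261 = 106.2858
Stratum 2 (Men): n = 5591; a·d/n = 1643·2242/5591 = 658.8456; b·c/n = 440·1266/5591 = 99.6316
OR_MH = (190.6806 + 658.8456) / (106.2858 + 99.6316) = 849.5262 / 205.9174 = 4.12557

4.126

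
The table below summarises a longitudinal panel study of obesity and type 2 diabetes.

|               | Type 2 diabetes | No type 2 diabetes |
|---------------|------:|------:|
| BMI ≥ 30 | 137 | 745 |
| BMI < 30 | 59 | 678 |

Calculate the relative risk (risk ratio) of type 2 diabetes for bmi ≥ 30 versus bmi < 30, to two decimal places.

1.94

Cells: a = 137, b = 745, c = 59, d = 678.
Risk in exposed = 137/882 = 0.15533; risk in unexposed = 59/737 = 0.08005.
RR = 0.15533 / 0.08005 = 1.94029
The risk among the exposed is 1.94 times that among the unexposed.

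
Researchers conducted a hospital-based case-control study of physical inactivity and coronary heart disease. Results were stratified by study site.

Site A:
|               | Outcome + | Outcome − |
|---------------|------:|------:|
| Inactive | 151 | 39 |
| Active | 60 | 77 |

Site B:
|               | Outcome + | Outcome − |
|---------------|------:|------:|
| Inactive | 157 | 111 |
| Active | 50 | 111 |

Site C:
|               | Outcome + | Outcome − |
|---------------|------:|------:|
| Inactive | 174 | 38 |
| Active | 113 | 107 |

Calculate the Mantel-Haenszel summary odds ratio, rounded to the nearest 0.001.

3.972

OR_MH = Σ(aᵢdᵢ/nᵢ) / Σ(bᵢcᵢ/nᵢ), where nᵢ is the stratum total.
Stratum 1 (Site A): n = 327; a·d/n = 151·77/327 = 35.5566; b·c/n = 39·60/327 = 7.1560
Stratum 2 (Site B): n = 429; a·d/n = 157·111/429 = 40.6224; b·c/n = 111·50/429 = 12.9371
Stratum 3 (Site C): n = 432; a·d/n = 174·107/432 = 43.0972; b·c/n = 38·113/432 = 9.9398
OR_MH = (35.5566 + 40.6224 + 43.0972) / (7.1560 + 12.9371 + 9.9398) = 119.2762 / 30.0328 = 3.97152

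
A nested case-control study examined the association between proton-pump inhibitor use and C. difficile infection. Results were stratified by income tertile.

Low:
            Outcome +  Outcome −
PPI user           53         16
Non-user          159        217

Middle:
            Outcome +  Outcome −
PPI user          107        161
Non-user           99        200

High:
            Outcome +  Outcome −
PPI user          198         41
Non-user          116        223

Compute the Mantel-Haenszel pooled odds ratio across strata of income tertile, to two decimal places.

3.33

OR_MH = Σ(aᵢdᵢ/nᵢ) / Σ(bᵢcᵢ/nᵢ), where nᵢ is the stratum total.
Stratum 1 (Low): n = 445; a·d/n = 53·217/445 = 25.8449; b·c/n = 16·159/445 = 5.7169
Stratum 2 (Middle): n = 567; a·d/n = 107·200/567 = 37.7425; b·c/n = 161·99/567 = 28.1111
Stratum 3 (High): n = 578; a·d/n = 198·223/578 = 76.3910; b·c/n = 41·116/578 = 8.2284
OR_MH = (25.8449 + 37.7425 + 76.3910) / (5.7169 + 28.1111 + 8.2284) = 139.9785 / 42.0563 = 3.32836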